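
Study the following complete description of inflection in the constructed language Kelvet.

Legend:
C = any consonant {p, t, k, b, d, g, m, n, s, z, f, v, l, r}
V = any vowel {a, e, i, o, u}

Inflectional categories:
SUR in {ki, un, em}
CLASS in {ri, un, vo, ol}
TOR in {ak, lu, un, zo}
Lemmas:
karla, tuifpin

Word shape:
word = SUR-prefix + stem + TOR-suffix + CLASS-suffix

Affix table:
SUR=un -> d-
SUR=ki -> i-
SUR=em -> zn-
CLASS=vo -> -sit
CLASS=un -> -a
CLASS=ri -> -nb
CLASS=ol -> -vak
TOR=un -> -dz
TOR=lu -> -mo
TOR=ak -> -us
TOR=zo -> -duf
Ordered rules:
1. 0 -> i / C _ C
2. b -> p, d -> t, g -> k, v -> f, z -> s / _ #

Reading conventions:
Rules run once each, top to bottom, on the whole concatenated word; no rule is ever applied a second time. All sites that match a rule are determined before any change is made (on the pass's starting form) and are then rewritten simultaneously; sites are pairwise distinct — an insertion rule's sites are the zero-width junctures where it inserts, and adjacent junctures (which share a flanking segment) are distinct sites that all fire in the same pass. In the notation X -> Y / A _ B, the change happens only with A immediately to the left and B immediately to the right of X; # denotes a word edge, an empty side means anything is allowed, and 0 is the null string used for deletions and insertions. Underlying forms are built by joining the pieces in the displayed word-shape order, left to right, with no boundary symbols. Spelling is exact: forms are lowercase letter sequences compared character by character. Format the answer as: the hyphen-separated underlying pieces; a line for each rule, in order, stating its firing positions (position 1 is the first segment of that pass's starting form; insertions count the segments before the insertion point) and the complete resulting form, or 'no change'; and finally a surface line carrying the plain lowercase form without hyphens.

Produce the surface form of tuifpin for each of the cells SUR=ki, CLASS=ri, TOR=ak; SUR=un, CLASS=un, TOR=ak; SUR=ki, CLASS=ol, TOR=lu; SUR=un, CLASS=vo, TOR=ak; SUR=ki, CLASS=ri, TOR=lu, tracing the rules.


cell SUR=ki, CLASS=ri, TOR=ak:
underlying: i-tuifpin-us-nb
1. 0 -> i / C _ C: inserts after position(s) 5, 10, 11: ituifipinusinib
2. b -> p, d -> t, g -> k, v -> f, z -> s / _ #: fires at position(s) 15: ituifipinusinip
surface: ituifipinusinip

cell SUR=un, CLASS=un, TOR=ak:
underlying: d-tuifpin-us-a
1. 0 -> i / C _ C: inserts after position(s) 1, 5: dituifipinusa
2. b -> p, d -> t, g -> k, v -> f, z -> s / _ #: no change
surface: dituifipinusa

cell SUR=ki, CLASS=ol, TOR=lu:
underlying: i-tuifpin-mo-vak
1. 0 -> i / C _ C: inserts after position(s) 5, 8: ituifipinimovak
2. b -> p, d -> t, g -> k, v -> f, z -> s / _ #: no change
surface: ituifipinimovak

cell SUR=un, CLASS=vo, TOR=ak:
underlying: d-tuifpin-us-sit
1. 0 -> i / C _ C: inserts after position(s) 1, 5, 10: dituifipinusisit
2. b -> p, d -> t, g -> k, v -> f, z -> s / _ #: no change
surface: dituifipinusisit

cell SUR=ki, CLASS=ri, TOR=lu:
underlying: i-tuifpin-mo-nb
1. 0 -> i / C _ C: inserts after position(s) 5, 8, 11: ituifipinimonib
2. b -> p, d -> t, g -> k, v -> f, z -> s / _ #: fires at position(s) 15: ituifipinimonip
surface: ituifipinimonip


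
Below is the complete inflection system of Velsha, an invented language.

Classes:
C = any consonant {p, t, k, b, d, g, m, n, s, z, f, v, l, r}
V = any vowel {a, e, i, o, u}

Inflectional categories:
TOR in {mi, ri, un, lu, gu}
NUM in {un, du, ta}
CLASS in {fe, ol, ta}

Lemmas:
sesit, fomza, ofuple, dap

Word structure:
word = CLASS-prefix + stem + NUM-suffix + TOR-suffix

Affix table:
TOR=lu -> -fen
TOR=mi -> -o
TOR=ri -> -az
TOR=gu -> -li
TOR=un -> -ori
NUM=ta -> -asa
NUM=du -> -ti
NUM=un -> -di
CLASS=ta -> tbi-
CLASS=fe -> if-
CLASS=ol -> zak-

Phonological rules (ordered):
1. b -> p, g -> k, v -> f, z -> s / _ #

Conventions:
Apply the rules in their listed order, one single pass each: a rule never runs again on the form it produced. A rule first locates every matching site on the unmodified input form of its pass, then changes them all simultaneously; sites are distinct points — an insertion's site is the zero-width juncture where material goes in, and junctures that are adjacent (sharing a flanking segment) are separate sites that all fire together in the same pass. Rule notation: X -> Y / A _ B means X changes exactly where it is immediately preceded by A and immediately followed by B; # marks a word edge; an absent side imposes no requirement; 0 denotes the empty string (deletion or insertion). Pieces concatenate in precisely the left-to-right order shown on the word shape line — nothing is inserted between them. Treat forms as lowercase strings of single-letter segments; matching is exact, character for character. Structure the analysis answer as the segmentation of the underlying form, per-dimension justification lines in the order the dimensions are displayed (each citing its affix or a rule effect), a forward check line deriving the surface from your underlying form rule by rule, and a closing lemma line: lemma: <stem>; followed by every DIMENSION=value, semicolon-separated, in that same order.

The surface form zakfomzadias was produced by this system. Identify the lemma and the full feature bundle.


underlying: zak-fomza-di-az
TOR=ri - signalled by the affix -az
NUM=un - signalled by the affix -di
CLASS=ol - signalled by the affix zak-
check: zakfomzadiaz -> zakfomzadias
lemma: fomza; TOR=ri; NUM=un; CLASS=ol


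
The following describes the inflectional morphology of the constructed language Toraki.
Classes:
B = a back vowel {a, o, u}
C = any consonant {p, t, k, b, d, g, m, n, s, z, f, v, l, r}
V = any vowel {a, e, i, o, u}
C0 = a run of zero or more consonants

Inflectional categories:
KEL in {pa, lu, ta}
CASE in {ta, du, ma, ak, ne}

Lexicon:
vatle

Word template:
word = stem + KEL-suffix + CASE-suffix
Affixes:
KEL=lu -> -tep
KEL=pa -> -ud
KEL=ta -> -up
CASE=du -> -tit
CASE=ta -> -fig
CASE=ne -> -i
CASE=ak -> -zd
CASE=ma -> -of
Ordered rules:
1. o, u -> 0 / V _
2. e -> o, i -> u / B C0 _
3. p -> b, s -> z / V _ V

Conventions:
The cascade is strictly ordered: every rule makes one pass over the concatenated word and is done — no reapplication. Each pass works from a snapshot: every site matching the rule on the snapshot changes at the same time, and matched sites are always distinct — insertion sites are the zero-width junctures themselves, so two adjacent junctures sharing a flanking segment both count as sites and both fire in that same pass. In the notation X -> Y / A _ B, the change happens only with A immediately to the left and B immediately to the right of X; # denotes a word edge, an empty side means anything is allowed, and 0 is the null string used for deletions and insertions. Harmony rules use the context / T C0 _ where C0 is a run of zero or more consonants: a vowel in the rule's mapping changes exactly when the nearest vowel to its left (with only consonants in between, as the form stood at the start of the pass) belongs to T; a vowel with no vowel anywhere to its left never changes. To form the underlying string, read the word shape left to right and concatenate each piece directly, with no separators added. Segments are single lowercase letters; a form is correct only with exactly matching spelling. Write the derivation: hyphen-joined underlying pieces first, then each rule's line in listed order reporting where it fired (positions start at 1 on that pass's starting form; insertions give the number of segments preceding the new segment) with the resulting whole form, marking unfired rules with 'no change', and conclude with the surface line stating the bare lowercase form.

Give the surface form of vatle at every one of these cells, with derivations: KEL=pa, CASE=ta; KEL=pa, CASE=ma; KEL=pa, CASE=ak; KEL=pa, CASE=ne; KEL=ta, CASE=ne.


cell KEL=pa, CASE=ta:
underlying: vatle-ud-fig
1. o, u -> 0 / V _: fires at position(s) 6: vatledfig
2. e -> o, i -> u / B C0 _: fires at position(s) 5: vatlodfig
3. p -> b, s -> z / V _ V: no change
surface: vatlodfig

cell KEL=pa, CASE=ma:
underlying: vatle-ud-of
1. o, u -> 0 / V _: fires at position(s) 6: vatledof
2. e -> o, i -> u / B C0 _: fires at position(s) 5: vatlodof
3. p -> b, s -> z / V _ V: no change
surface: vatlodof

cell KEL=pa, CASE=ak:
underlying: vatle-ud-zd
1. o, u -> 0 / V _: fires at position(s) 6: vatledzd
2. e -> o, i -> u / B C0 _: fires at position(s) 5: vatlodzd
3. p -> b, s -> z / V _ V: no change
surface: vatlodzd

cell KEL=pa, CASE=ne:
underlying: vatle-ud-i
1. o, u -> 0 / V _: fires at position(s) 6: vatledi
2. e -> o, i -> u / B C0 _: fires at position(s) 5: vatlodi
3. p -> b, s -> z / V _ V: no change
surface: vatlodi

cell KEL=ta, CASE=ne:
underlying: vatle-up-i
1. o, u -> 0 / V _: fires at position(s) 6: vatlepi
2. e -> o, i -> u / B C0 _: fires at position(s) 5: vatlopi
3. p -> b, s -> z / V _ V: fires at position(s) 6: vatlobi
surface: vatlobi


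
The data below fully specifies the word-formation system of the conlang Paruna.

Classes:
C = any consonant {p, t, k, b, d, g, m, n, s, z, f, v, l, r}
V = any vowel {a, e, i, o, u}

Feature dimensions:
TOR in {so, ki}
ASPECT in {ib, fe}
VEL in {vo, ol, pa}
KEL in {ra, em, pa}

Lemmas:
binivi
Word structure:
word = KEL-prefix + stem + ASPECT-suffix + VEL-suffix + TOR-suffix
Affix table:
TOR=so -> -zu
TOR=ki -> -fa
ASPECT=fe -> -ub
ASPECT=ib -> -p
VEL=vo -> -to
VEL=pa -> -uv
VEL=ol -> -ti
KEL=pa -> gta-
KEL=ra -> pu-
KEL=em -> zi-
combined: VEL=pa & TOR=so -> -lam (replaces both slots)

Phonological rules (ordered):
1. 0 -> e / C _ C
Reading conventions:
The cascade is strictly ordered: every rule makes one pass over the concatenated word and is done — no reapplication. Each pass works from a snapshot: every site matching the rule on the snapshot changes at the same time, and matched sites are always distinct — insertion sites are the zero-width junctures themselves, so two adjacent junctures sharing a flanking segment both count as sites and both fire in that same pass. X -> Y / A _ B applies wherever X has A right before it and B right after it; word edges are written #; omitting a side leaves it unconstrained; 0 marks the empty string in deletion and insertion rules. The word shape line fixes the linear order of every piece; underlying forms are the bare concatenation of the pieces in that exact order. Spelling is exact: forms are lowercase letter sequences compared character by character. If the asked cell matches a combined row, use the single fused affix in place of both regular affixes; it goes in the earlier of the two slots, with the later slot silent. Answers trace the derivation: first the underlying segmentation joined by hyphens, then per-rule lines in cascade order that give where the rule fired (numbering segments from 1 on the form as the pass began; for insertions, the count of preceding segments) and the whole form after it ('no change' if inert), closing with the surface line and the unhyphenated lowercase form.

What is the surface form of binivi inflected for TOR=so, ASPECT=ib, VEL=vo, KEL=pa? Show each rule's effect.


underlying: gta-binivi-p-to-zu
1. 0 -> e / C _ C: inserts after position(s) 1, 10: getabinivipetozu
surface: getabinivipetozu


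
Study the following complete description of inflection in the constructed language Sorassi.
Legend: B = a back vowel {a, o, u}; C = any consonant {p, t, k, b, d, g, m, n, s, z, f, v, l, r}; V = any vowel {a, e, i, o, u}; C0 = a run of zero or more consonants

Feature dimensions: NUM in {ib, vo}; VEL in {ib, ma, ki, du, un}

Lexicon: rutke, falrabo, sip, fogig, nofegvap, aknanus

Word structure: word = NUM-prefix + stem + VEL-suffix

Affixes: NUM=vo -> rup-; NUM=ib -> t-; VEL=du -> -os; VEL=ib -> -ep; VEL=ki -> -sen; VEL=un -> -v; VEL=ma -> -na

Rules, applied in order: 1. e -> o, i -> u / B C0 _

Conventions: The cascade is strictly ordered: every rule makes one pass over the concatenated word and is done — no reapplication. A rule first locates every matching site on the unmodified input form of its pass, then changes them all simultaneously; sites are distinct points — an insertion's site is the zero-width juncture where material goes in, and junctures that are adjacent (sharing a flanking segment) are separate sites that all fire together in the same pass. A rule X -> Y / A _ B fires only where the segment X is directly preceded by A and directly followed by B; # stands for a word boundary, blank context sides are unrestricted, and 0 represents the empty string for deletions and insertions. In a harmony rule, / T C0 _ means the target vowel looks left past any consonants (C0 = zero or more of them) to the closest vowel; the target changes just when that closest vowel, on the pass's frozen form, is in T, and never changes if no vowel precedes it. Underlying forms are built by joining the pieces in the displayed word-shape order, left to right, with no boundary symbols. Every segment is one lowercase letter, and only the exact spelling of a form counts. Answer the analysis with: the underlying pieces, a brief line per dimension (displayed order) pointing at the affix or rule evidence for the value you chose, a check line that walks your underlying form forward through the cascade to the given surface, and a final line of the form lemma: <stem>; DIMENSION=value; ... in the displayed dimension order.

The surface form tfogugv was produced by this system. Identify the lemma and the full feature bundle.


underlying: t-fogig-v
NUM=ib - signalled by the affix t-
VEL=un - signalled by the affix -v
check: tfogigv -> tfogugv
lemma: fogig; NUM=ib; VEL=un


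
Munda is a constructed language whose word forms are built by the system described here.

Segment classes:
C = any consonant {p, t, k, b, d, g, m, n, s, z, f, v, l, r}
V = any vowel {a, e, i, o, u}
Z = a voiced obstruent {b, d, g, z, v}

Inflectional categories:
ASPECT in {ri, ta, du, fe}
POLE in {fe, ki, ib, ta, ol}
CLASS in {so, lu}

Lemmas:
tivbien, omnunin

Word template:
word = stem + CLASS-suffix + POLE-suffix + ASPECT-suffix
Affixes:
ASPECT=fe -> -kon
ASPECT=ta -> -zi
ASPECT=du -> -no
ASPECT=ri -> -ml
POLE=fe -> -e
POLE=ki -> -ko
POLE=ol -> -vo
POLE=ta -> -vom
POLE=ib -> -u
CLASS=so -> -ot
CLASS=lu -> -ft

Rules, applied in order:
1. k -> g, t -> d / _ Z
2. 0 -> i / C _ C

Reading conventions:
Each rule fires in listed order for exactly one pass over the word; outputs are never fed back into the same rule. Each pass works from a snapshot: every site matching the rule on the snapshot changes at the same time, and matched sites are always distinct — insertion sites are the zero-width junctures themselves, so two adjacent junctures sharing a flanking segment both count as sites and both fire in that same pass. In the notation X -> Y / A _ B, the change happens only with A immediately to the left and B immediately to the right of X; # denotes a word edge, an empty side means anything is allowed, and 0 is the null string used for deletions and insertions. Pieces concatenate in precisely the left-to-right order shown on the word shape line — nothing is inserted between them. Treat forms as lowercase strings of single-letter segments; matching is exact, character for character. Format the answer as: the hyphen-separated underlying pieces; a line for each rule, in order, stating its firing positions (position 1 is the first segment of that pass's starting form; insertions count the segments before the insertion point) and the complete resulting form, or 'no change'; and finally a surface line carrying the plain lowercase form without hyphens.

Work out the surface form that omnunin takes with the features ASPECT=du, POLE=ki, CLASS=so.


underlying: omnunin-ot-ko-no
1. k -> g, t -> d / _ Z: no change
2. 0 -> i / C _ C: inserts after position(s) 2, 9: ominuninotikono
surface: ominuninotikono


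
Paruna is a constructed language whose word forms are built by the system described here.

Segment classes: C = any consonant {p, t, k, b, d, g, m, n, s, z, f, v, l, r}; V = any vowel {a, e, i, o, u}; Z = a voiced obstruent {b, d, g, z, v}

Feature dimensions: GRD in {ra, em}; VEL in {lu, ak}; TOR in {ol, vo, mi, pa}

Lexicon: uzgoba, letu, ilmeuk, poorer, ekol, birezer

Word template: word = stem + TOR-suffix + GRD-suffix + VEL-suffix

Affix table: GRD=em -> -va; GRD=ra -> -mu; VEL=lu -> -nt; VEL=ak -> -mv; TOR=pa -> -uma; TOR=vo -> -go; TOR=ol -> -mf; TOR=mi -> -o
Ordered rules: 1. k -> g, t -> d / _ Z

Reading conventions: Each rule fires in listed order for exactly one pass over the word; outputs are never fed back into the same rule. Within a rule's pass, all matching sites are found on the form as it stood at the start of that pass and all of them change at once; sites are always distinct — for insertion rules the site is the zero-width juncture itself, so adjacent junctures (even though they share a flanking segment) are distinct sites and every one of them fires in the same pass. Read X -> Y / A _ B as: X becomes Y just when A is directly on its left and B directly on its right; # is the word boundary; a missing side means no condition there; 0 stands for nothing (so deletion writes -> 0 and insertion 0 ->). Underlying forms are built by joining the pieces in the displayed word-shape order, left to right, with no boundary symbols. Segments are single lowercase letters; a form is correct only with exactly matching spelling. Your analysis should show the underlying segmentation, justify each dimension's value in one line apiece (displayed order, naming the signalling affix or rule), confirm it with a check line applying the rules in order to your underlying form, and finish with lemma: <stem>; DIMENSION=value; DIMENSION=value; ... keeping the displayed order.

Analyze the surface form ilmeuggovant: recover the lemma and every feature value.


underlying: ilmeuk-go-va-nt
GRD=em - signalled by the affix -va
VEL=lu - signalled by the affix -nt
TOR=vo - signalled by the affix -go
check: ilmeukgovant -> ilmeuggovant
lemma: ilmeuk; GRD=em; VEL=lu; TOR=vo


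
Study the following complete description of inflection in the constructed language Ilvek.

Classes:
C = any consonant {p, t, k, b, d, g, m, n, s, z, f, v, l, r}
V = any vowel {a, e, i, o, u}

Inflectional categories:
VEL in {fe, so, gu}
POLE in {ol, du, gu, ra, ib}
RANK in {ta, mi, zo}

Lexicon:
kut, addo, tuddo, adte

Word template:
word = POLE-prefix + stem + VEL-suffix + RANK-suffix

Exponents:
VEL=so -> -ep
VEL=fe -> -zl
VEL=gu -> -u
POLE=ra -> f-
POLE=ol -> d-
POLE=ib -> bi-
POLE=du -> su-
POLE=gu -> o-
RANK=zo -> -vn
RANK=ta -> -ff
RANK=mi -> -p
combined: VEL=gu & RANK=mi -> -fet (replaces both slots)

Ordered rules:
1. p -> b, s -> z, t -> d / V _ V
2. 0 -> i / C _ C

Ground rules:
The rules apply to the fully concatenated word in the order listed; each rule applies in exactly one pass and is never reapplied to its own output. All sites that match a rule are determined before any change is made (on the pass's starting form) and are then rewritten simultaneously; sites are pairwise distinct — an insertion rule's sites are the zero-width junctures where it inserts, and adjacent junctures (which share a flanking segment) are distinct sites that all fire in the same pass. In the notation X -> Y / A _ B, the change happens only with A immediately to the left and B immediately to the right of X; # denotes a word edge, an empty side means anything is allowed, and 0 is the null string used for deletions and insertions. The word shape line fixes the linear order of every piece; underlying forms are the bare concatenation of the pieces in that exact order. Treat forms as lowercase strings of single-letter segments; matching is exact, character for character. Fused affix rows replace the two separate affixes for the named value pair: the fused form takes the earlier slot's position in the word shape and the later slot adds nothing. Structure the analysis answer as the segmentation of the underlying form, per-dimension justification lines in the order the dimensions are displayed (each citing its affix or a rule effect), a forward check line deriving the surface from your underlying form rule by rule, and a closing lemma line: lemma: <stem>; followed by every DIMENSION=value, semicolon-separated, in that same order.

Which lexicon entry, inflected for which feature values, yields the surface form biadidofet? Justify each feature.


underlying: bi-addo-fet
VEL=gu - signalled by the combined affix row
POLE=ib - signalled by the affix bi-
RANK=mi - signalled by the combined affix row
check: biaddofet -> biaddofet -> biadidofet
lemma: addo; VEL=gu; POLE=ib; RANK=mi


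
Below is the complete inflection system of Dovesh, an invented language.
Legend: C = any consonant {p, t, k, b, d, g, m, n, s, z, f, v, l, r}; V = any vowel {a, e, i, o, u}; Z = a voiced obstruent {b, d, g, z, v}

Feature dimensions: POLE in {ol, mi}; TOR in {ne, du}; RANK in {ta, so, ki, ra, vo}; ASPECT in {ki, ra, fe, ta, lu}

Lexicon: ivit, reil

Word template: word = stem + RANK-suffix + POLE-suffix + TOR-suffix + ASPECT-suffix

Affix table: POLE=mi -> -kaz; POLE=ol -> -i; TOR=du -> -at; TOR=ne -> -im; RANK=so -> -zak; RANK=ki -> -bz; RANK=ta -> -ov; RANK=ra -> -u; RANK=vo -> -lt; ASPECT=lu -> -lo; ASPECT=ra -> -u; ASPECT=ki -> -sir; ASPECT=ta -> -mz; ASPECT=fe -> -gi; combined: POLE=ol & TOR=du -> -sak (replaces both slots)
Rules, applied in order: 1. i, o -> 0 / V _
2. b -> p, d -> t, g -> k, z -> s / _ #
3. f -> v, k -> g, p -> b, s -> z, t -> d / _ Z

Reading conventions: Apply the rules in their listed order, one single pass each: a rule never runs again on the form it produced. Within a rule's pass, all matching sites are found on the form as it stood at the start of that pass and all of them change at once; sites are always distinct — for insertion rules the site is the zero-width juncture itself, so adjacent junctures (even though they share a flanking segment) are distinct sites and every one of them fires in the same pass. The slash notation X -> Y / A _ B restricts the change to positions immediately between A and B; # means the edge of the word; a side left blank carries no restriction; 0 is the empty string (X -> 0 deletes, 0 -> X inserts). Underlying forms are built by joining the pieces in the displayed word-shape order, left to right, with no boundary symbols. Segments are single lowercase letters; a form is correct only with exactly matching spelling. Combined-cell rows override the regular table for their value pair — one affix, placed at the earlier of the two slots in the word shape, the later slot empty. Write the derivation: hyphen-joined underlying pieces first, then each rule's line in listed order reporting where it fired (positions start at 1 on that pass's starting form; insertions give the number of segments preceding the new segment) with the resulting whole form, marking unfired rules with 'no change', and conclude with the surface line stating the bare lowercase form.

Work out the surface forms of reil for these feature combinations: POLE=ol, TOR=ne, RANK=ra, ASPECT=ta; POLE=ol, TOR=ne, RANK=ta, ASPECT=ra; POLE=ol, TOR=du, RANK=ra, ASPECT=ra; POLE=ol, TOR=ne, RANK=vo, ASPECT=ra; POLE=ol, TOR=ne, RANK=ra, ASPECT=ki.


cell POLE=ol, TOR=ne, RANK=ra, ASPECT=ta:
underlying: reil-u-i-im-mz
1. i, o -> 0 / V _: fires at position(s) 3, 6, 7: relummz
2. b -> p, d -> t, g -> k, z -> s / _ #: fires at position(s) 7: relumms
3. f -> v, k -> g, p -> b, s -> z, t -> d / _ Z: no change
surface: relumms

cell POLE=ol, TOR=ne, RANK=ta, ASPECT=ra:
underlying: reil-ov-i-im-u
1. i, o -> 0 / V _: fires at position(s) 3, 8: relovimu
2. b -> p, d -> t, g -> k, z -> s / _ #: no change
3. f -> v, k -> g, p -> b, s -> z, t -> d / _ Z: no change
surface: relovimu

cell POLE=ol, TOR=du, RANK=ra, ASPECT=ra:
underlying: reil-u-sak-u
1. i, o -> 0 / V _: fires at position(s) 3: relusaku
2. b -> p, d -> t, g -> k, z -> s / _ #: no change
3. f -> v, k -> g, p -> b, s -> z, t -> d / _ Z: no change
surface: relusaku

cell POLE=ol, TOR=ne, RANK=vo, ASPECT=ra:
underlying: reil-lt-i-im-u
1. i, o -> 0 / V _: fires at position(s) 3, 8: relltimu
2. b -> p, d -> t, g -> k, z -> s / _ #: no change
3. f -> v, k -> g, p -> b, s -> z, t -> d / _ Z: no change
surface: relltimu

cell POLE=ol, TOR=ne, RANK=ra, ASPECT=ki:
underlying: reil-u-i-im-sir
1. i, o -> 0 / V _: fires at position(s) 3, 6, 7: relumsir
2. b -> p, d -> t, g -> k, z -> s / _ #: no change
3. f -> v, k -> g, p -> b, s -> z, t -> d / _ Z: no change
surface: relumsir


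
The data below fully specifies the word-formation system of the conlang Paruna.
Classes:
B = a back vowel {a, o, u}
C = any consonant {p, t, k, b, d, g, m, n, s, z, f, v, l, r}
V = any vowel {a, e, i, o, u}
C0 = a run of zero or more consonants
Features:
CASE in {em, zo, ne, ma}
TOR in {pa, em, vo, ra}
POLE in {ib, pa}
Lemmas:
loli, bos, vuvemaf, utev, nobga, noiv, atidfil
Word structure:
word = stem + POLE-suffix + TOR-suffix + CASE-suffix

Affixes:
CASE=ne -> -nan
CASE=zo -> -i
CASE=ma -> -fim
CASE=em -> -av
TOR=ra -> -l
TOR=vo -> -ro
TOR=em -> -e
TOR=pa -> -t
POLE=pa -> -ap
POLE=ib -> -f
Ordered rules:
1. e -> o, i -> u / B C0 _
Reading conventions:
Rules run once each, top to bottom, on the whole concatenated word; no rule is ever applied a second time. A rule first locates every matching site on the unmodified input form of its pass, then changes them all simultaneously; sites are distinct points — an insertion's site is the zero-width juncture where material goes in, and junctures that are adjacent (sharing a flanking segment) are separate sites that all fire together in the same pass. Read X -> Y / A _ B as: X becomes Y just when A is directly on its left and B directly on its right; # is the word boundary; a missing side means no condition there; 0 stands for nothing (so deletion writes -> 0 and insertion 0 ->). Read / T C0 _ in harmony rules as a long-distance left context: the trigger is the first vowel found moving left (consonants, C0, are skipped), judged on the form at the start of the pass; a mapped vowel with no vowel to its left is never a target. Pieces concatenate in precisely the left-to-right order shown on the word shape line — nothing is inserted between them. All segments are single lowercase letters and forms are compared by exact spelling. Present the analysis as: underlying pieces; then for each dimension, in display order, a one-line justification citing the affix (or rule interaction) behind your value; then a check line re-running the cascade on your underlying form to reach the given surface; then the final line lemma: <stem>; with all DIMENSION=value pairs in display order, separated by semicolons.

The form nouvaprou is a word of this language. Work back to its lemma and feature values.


underlying: noiv-ap-ro-i
CASE=zo - signalled by the affix -i
TOR=vo - signalled by the affix -ro
POLE=pa - signalled by the affix -ap
check: noivaproi -> nouvaprou
lemma: noiv; CASE=zo; TOR=vo; POLE=pa


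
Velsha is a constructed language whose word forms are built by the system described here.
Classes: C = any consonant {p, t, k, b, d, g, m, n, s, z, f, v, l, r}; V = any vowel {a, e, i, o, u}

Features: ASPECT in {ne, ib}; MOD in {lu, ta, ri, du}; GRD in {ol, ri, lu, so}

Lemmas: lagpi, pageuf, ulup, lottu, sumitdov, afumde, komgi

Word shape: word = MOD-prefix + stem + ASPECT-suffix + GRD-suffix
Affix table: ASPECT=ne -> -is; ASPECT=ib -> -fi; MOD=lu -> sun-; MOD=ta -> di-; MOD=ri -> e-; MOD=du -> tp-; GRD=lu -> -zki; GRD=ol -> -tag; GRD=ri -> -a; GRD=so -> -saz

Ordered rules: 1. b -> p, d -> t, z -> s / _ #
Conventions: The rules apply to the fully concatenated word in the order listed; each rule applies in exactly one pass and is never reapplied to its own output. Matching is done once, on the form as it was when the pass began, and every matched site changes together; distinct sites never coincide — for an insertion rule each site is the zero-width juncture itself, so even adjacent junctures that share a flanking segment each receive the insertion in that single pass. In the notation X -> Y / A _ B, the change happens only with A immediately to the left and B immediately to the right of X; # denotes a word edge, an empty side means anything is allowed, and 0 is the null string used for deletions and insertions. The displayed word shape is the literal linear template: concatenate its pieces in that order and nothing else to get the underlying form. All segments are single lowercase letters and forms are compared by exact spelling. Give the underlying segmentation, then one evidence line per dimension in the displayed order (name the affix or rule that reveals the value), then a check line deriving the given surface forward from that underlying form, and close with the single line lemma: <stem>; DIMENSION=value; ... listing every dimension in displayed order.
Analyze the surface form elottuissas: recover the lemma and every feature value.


underlying: e-lottu-is-saz
ASPECT=ne - signalled by the affix -is
MOD=ri - signalled by the affix e-
GRD=so - signalled by the affix -saz
check: elottuissaz -> elottuissas
lemma: lottu; ASPECT=ne; MOD=ri; GRD=so


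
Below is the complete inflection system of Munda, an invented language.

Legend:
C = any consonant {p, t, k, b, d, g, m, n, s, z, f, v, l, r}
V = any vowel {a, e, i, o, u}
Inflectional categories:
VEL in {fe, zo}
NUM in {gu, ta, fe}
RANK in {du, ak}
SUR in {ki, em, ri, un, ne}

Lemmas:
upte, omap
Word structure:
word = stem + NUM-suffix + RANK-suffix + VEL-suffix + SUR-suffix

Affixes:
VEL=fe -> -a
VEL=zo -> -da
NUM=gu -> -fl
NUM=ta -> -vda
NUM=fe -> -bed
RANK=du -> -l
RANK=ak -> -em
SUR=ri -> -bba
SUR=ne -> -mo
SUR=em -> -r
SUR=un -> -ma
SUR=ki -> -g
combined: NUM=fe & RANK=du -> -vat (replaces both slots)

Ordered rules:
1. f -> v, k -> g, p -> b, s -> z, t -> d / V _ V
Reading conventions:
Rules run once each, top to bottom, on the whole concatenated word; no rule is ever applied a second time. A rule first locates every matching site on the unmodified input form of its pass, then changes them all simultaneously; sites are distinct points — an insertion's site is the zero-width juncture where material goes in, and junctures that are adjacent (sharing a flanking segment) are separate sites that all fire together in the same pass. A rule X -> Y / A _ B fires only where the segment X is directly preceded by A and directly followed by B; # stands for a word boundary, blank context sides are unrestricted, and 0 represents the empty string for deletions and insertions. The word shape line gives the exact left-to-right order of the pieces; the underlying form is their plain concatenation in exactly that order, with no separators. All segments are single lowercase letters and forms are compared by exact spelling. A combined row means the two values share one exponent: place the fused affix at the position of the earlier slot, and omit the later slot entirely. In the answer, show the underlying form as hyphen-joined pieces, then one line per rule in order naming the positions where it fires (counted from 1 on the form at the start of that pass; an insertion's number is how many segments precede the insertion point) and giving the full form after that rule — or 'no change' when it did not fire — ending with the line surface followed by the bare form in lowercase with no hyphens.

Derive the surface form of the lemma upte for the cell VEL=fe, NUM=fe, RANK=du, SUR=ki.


underlying: upte-vat-a-g
1. f -> v, k -> g, p -> b, s -> z, t -> d / V _ V: fires at position(s) 7: uptevadag
surface: uptevadag


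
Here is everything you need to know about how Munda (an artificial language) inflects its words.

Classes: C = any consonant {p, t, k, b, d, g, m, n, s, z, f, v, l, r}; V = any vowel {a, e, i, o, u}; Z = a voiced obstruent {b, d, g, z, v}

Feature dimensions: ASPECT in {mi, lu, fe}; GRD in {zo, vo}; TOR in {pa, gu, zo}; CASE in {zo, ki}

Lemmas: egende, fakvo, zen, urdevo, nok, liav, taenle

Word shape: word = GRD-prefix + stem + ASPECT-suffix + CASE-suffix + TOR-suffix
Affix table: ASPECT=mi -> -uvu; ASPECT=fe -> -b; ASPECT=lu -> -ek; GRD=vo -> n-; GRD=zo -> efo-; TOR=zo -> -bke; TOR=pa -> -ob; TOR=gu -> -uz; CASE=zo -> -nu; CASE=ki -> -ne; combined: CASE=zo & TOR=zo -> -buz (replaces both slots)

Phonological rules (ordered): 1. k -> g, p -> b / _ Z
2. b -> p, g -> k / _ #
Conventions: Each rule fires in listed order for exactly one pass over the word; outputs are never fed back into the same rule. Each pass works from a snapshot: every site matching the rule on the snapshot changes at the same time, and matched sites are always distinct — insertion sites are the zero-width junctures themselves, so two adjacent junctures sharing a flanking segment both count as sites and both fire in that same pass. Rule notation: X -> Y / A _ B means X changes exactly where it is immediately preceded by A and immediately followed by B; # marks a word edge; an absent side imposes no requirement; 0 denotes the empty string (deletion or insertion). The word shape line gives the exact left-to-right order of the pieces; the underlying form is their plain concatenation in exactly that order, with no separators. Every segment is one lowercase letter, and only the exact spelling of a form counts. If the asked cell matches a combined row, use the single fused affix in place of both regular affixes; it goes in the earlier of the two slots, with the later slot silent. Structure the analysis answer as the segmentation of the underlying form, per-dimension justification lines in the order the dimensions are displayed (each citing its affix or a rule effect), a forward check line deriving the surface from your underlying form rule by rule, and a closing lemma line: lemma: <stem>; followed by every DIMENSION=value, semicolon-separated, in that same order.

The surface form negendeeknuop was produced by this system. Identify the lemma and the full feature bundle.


underlying: n-egende-ek-nu-ob
ASPECT=lu - signalled by the affix -ek
GRD=vo - signalled by the affix n-
TOR=pa - signalled by the affix -ob
CASE=zo - signalled by the affix -nu
check: negendeeknuob -> negendeeknuob -> negendeeknuop
lemma: egende; ASPECT=lu; GRD=vo; TOR=pa; CASE=zo


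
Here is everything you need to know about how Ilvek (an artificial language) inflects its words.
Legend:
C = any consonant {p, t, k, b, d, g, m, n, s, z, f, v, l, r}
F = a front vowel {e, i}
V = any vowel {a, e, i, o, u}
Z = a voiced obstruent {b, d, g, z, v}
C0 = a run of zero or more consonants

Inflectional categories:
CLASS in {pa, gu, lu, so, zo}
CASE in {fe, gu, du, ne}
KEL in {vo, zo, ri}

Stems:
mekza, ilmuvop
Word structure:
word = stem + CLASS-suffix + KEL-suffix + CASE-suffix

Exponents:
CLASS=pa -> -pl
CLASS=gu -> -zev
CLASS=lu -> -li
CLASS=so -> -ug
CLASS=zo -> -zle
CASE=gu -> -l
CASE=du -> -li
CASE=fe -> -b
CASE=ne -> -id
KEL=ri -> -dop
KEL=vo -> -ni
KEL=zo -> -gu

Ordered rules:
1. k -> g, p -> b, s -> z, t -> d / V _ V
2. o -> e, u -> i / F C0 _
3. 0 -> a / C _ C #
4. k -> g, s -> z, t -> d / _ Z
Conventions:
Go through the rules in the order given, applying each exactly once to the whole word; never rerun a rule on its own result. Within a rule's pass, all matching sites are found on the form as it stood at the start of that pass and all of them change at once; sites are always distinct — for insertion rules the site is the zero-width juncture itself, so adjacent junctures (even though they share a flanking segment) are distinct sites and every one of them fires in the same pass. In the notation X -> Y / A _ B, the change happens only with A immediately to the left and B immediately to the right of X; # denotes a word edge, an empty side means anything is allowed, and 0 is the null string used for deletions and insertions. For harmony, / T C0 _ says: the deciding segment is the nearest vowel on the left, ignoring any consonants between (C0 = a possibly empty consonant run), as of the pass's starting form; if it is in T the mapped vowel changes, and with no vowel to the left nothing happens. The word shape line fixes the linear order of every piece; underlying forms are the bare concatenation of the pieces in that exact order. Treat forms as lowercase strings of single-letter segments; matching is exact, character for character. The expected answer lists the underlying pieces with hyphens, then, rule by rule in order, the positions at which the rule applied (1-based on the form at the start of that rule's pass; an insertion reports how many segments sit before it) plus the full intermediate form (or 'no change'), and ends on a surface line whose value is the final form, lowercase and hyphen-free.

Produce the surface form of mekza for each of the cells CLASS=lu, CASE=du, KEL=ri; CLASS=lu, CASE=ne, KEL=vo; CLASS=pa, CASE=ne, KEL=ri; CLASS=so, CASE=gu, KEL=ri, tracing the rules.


cell CLASS=lu, CASE=du, KEL=ri:
underlying: mekza-li-dop-li
1. k -> g, p -> b, s -> z, t -> d / V _ V: no change
2. o -> e, u -> i / F C0 _: fires at position(s) 9: mekzalidepli
3. 0 -> a / C _ C #: no change
4. k -> g, s -> z, t -> d / _ Z: fires at position(s) 3: megzalidepli
surface: megzalidepli

cell CLASS=lu, CASE=ne, KEL=vo:
underlying: mekza-li-ni-id
1. k -> g, p -> b, s -> z, t -> d / V _ V: no change
2. o -> e, u -> i / F C0 _: no change
3. 0 -> a / C _ C #: no change
4. k -> g, s -> z, t -> d / _ Z: fires at position(s) 3: megzaliniid
surface: megzaliniid

cell CLASS=pa, CASE=ne, KEL=ri:
underlying: mekza-pl-dop-id
1. k -> g, p -> b, s -> z, t -> d / V _ V: fires at position(s) 10: mekzapldobid
2. o -> e, u -> i / F C0 _: no change
3. 0 -> a / C _ C #: no change
4. k -> g, s -> z, t -> d / _ Z: fires at position(s) 3: megzapldobid
surface: megzapldobid

cell CLASS=so, CASE=gu, KEL=ri:
underlying: mekza-ug-dop-l
1. k -> g, p -> b, s -> z, t -> d / V _ V: no change
2. o -> e, u -> i / F C0 _: no change
3. 0 -> a / C _ C #: inserts after position(s) 10: mekzaugdopal
4. k -> g, s -> z, t -> d / _ Z: fires at position(s) 3: megzaugdopal
surface: megzaugdopal


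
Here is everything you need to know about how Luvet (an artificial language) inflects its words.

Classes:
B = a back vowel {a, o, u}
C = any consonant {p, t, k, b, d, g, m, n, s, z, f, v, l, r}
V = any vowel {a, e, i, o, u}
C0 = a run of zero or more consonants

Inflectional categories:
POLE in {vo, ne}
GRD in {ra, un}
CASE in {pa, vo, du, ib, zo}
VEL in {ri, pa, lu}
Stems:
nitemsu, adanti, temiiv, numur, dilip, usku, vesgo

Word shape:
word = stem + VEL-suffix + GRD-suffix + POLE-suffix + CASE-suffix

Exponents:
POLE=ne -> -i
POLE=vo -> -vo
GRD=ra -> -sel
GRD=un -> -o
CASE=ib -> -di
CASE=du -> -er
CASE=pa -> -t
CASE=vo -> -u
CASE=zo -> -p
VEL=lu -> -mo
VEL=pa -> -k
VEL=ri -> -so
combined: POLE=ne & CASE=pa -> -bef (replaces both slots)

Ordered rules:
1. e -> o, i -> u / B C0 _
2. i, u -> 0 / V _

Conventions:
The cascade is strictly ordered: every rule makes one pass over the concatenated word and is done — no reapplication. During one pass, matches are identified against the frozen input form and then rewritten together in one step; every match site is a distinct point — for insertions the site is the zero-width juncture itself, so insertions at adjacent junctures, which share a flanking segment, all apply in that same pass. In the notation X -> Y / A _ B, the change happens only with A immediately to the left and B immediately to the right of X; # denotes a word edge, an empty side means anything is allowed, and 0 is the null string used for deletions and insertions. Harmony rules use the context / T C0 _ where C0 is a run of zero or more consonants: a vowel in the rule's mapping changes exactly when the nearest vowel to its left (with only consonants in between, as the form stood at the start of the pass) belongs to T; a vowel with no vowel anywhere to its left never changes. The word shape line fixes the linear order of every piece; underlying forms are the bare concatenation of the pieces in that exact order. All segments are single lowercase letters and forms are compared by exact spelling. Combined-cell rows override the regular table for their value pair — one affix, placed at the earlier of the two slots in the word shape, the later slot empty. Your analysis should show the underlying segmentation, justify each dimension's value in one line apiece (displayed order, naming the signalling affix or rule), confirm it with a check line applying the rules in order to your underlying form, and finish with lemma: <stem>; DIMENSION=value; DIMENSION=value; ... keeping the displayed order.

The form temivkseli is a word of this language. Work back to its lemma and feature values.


underlying: temiiv-k-sel-i-u
POLE=ne - signalled by the affix -i
GRD=ra - signalled by the affix -sel
CASE=vo - signalled by the affix -u
VEL=pa - signalled by the affix -k
check: temiivkseliu -> temiivkseliu -> temivkseli
lemma: temiiv; POLE=ne; GRD=ra; CASE=vo; VEL=pa
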